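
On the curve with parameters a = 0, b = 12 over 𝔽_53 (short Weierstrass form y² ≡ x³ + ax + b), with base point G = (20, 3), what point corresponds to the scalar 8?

Double-and-add on 8 = (1000)₂. Start with G = (20, 3) for the leading 1-bit.
double: tangent at (20, 3): λ = (3·20² + 0)/(2·3) ≡ 34/6. 6⁻¹ ≡ 9 (mod 53) since 6·9 = 54 ≡ 1, so λ ≡ 34·9 ≡ 41.
  x = λ² - 20 - 20 = 1681 - 40 ≡ 51; y = λ·(20 - 51) - 3 ≡ 51. → (51, 51)
double: tangent at (51, 51): λ = (3·51² + 0)/(2·51) ≡ 12/49. 49⁻¹ ≡ 13 (mod 53), so λ ≡ 12·13 ≡ 50.
  x = λ² - 51 - 51 = 2500 - 102 ≡ 13; y = λ·(51 - 13) - 51 ≡ 47. → (13, 47)
double: tangent at (13, 47): λ = (3·13² + 0)/(2·47) ≡ 30/41. 41⁻¹ ≡ 22 (mod 53), so λ ≡ 30·22 ≡ 24.
  x = λ² - 13 - 13 = 576 - 26 ≡ 20; y = λ·(13 - 20) - 47 ≡ 50. → (20, 50)

(20, 50)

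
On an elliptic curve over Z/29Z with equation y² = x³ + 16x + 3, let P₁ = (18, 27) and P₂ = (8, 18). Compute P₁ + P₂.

(7, 9)

(18, 27) + (8, 18). λ = (18 - 27)/(8 - 18) ≡ 20/19 mod 29. 19⁻¹ ≡ 26 (mod 29) since 19·26 = 494 ≡ 1, so λ ≡ 27.
  x = λ² - 18 - 8 = 729 - 26 ≡ 7; y = λ·(18 - 7) - 27 ≡ 9. → (7, 9)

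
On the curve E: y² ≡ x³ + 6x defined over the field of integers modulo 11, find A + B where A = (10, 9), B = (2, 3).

(3, 10)

(10, 9) + (2, 3). λ = (3 - 9)/(2 - 10) ≡ 5/3 mod 11. 3⁻¹ ≡ 4 (mod 11) since 3·4 = 12 ≡ 1, so λ ≡ 9.
  x = λ² - 10 - 2 = 81 - 12 ≡ 3; y = λ·(10 - 3) - 9 ≡ 10. → (3, 10)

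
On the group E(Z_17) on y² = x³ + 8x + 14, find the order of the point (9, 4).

2P: tangent at (9, 4): λ = (3·9² + 8)/(2·4) ≡ 13/8. 8⁻¹ ≡ 15 (mod 17) since 8·15 = 120 ≡ 1, so λ ≡ 13·15 ≡ 8.
  x = λ² - 9 - 9 = 64 - 18 ≡ 12; y = λ·(9 - 12) - 4 ≡ 6. → (12, 6)
3P: (12, 6) + (9, 4). λ = (4 - 6)/(9 - 12) ≡ 15/14 mod 17. 14⁻¹ ≡ 11 (mod 17), so λ ≡ 12.
  x = λ² - 12 - 9 = 144 - 21 ≡ 4; y = λ·(12 - 4) - 6 ≡ 5. → (4, 5)
4P: (4, 5) + (9, 4). λ = (4 - 5)/(9 - 4) ≡ 16/5 mod 17. 5⁻¹ ≡ 7 (mod 17), so λ ≡ 10.
  x = λ² - 4 - 9 = 100 - 13 ≡ 2; y = λ·(4 - 2) - 5 ≡ 15. → (2, 15)
5P: (2, 15) + (9, 4). λ = (4 - 15)/(9 - 2) ≡ 6/7 mod 17. 7⁻¹ ≡ 5 (mod 17) since 7·5 = 35 ≡ 1, so λ ≡ 13.
  x = λ² - 2 - 9 = 169 - 11 ≡ 5; y = λ·(2 - 5) - 15 ≡ 14. → (5, 14)
6P: (5, 14) + (9, 4). λ = (4 - 14)/(9 - 5) ≡ 7/4 mod 17. 4⁻¹ ≡ 13 (mod 17) since 4·13 = 52 ≡ 1, so λ ≡ 6.
  x = λ² - 5 - 9 = 36 - 14 ≡ 5; y = λ·(5 - 5) - 14 ≡ 3. → (5, 3)
7P: (5, 3) + (9, 4). λ = (4 - 3)/(9 - 5) ≡ 1/4 mod 17. 4⁻¹ ≡ 13 (mod 17) since 4·13 = 52 ≡ 1, so λ ≡ 13.
  x = λ² - 5 - 9 = 169 - 14 ≡ 2; y = λ·(5 - 2) - 3 ≡ 2. → (2, 2)
8P: (2, 2) + (9, 4). λ = (4 - 2)/(9 - 2) ≡ 2/7 mod 17. 7⁻¹ ≡ 5 (mod 17) since 7·5 = 35 ≡ 1, so λ ≡ 10.
  x = λ² - 2 - 9 = 100 - 11 ≡ 4; y = λ·(2 - 4) - 2 ≡ 12. → (4, 12)
9P: (4, 12) + (9, 4). λ = (4 - 12)/(9 - 4) ≡ 9/5 mod 17. 5⁻¹ ≡ 7 (mod 17), so λ ≡ 12.
  x = λ² - 4 - 9 = 144 - 13 ≡ 12; y = λ·(4 - 12) - 12 ≡ 11. → (12, 11)
10P: (12, 11) + (9, 4). λ = (4 - 11)/(9 - 12) ≡ 10/14 mod 17. 14⁻¹ ≡ 11 (mod 17), so λ ≡ 8.
  x = λ² - 12 - 9 = 64 - 21 ≡ 9; y = λ·(12 - 9) - 11 ≡ 13. → (9, 13)
11P: (9, 13) + (9, 4): same x and y₁ ≡ -y₂, so the sum is the point at infinity.
11P = the point at infinity, so the order is 11.

11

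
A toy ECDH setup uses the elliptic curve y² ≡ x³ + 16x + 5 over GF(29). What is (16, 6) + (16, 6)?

tangent at (16, 6): λ = (3·16² + 16)/(2·6) ≡ 1/12. 12⁻¹ ≡ 17 (mod 29), so λ ≡ 1·17 ≡ 17.
  x = λ² - 16 - 16 = 289 - 32 ≡ 25; y = λ·(16 - 25) - 6 ≡ 15. → (25, 15)

(25, 15)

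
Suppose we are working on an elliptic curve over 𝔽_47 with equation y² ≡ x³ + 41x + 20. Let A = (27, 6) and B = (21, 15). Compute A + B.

(13, 20)

(27, 6) + (21, 15). λ = (15 - 6)/(21 - 27) ≡ 9/41 mod 47. 41⁻¹ ≡ 39 (mod 47), so λ ≡ 22.
  x = λ² - 27 - 21 = 484 - 48 ≡ 13; y = λ·(27 - 13) - 6 ≡ 20. → (13, 20)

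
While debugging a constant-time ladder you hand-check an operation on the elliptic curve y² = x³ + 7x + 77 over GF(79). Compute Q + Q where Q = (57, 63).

tangent at (57, 63): λ = (3·57² + 7)/(2·63) ≡ 37/47. 47⁻¹ ≡ 37 (mod 79), so λ ≡ 37·37 ≡ 26.
  x = λ² - 57 - 57 = 676 - 114 ≡ 9; y = λ·(57 - 9) - 63 ≡ 0. → (9, 0)

(9, 0)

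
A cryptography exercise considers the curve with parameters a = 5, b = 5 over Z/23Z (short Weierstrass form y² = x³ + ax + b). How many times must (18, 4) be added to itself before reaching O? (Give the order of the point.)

3

2P: tangent at (18, 4): λ = (3·18² + 5)/(2·4) ≡ 11/8. 8⁻¹ ≡ 3 (mod 23), so λ ≡ 11·3 ≡ 10.
  x = λ² - 18 - 18 = 100 - 36 ≡ 18; y = λ·(18 - 18) - 4 ≡ 19. → (18, 19)
3P: (18, 19) + (18, 4): same x and y₁ ≡ -y₂, so the sum is O.
3P = O, so the order is 3.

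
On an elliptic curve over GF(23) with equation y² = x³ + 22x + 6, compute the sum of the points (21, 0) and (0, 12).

(15, 13)

(21, 0) + (0, 12). λ = (12 - 0)/(0 - 21) ≡ 12/2 mod 23. 2⁻¹ ≡ 12 (mod 23) since 2·12 = 24 ≡ 1, so λ ≡ 6.
  x = λ² - 21 - 0 = 36 - 21 ≡ 15; y = λ·(21 - 15) - 0 ≡ 13. → (15, 13)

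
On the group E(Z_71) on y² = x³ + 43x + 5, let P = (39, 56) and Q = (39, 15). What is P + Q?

O

The two points share x = 39 and their y-coordinates satisfy 56 + 15 ≡ 0 (mod 71), so they are inverses. Their sum is ∞.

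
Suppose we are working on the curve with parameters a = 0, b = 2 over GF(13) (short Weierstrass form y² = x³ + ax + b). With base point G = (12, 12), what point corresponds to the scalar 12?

Double-and-add on 12 = (1100)₂. Start with G = (12, 12) for the leading 1-bit.
double: tangent at (12, 12): λ = (3·12² + 0)/(2·12) ≡ 3/11. 11⁻¹ ≡ 6 (mod 13), so λ ≡ 3·6 ≡ 5.
  x = λ² - 12 - 12 = 25 - 24 ≡ 1; y = λ·(12 - 1) - 12 ≡ 4. → (1, 4)
add G: (1, 4) + (12, 12). λ = (12 - 4)/(12 - 1) ≡ 8/11 mod 13. 11⁻¹ ≡ 6 (mod 13) since 11·6 = 66 ≡ 1, so λ ≡ 9.
  x = λ² - 1 - 12 = 81 - 13 ≡ 3; y = λ·(1 - 3) - 4 ≡ 4. → (3, 4)
double: tangent at (3, 4): λ = (3·3² + 0)/(2·4) ≡ 1/8. 8⁻¹ ≡ 5 (mod 13) since 8·5 = 40 ≡ 1, so λ ≡ 1·5 ≡ 5.
  x = λ² - 3 - 3 = 25 - 6 ≡ 6; y = λ·(3 - 6) - 4 ≡ 7. → (6, 7)
double: tangent at (6, 7): λ = (3·6² + 0)/(2·7) ≡ 4/1. 1⁻¹ ≡ 1 (mod 13) since 1·1 = 1 ≡ 1, so λ ≡ 4·1 ≡ 4.
  x = λ² - 6 - 6 = 16 - 12 ≡ 4; y = λ·(6 - 4) - 7 ≡ 1. → (4, 1)

(4, 1)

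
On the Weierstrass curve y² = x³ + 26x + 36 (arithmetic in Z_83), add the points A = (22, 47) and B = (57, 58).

(22, 47) + (57, 58). λ = (58 - 47)/(57 - 22) ≡ 11/35 mod 83. 35⁻¹ ≡ 19 (mod 83) since 35·19 = 665 ≡ 1, so λ ≡ 43.
  x = λ² - 22 - 57 = 1849 - 79 ≡ 27; y = λ·(22 - 27) - 47 ≡ 70. → (27, 70)

(27, 70)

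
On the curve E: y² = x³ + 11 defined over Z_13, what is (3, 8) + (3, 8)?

tangent at (3, 8): λ = (3·3² + 0)/(2·8) ≡ 1/3. 3⁻¹ ≡ 9 (mod 13), so λ ≡ 1·9 ≡ 9.
  x = λ² - 3 - 3 = 81 - 6 ≡ 10; y = λ·(3 - 10) - 8 ≡ 7. → (10, 7)

(10, 7)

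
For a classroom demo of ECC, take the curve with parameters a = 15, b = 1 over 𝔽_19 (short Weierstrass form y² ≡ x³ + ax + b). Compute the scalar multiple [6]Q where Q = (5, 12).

(17, 1)

Double-and-add on 6 = (110)₂. Start with Q = (5, 12) for the leading 1-bit.
double: tangent at (5, 12): λ = (3·5² + 15)/(2·12) ≡ 14/5. 5⁻¹ ≡ 4 (mod 19) since 5·4 = 20 ≡ 1, so λ ≡ 14·4 ≡ 18.
  x = λ² - 5 - 5 = 324 - 10 ≡ 10; y = λ·(5 - 10) - 12 ≡ 12. → (10, 12)
add Q: (10, 12) + (5, 12). λ = (12 - 12)/(5 - 10) ≡ 0/14 mod 19. 14⁻¹ ≡ 15 (mod 19), so λ ≡ 0.
  x = λ² - 10 - 5 = 0 - 15 ≡ 4; y = λ·(10 - 4) - 12 ≡ 7. → (4, 7)
double: tangent at (4, 7): λ = (3·4² + 15)/(2·7) ≡ 6/14. 14⁻¹ ≡ 15 (mod 19) since 14·15 = 210 ≡ 1, so λ ≡ 6·15 ≡ 14.
  x = λ² - 4 - 4 = 196 - 8 ≡ 17; y = λ·(4 - 17) - 7 ≡ 1. → (17, 1)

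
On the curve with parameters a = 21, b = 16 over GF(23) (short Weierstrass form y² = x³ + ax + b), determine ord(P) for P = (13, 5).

5

2P: tangent at (13, 5): λ = (3·13² + 21)/(2·5) ≡ 22/10. 10⁻¹ ≡ 7 (mod 23), so λ ≡ 22·7 ≡ 16.
  x = λ² - 13 - 13 = 256 - 26 ≡ 0; y = λ·(13 - 0) - 5 ≡ 19. → (0, 19)
3P: (0, 19) + (13, 5). λ = (5 - 19)/(13 - 0) ≡ 9/13 mod 23. 13⁻¹ ≡ 16 (mod 23), so λ ≡ 6.
  x = λ² - 0 - 13 = 36 - 13 ≡ 0; y = λ·(0 - 0) - 19 ≡ 4. → (0, 4)
4P: (0, 4) + (13, 5). λ = (5 - 4)/(13 - 0) ≡ 1/13 mod 23. 13⁻¹ ≡ 16 (mod 23) since 13·16 = 208 ≡ 1, so λ ≡ 16.
  x = λ² - 0 - 13 = 256 - 13 ≡ 13; y = λ·(0 - 13) - 4 ≡ 18. → (13, 18)
5P: (13, 18) + (13, 5): same x and y₁ ≡ -y₂, so the sum is 𝒪.
5P = 𝒪, so the order is 5.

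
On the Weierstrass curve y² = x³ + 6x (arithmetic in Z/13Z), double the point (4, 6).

tangent at (4, 6): λ = (3·4² + 6)/(2·6) ≡ 2/12. 12⁻¹ ≡ 12 (mod 13) since 12·12 = 144 ≡ 1, so λ ≡ 2·12 ≡ 11.
  x = λ² - 4 - 4 = 121 - 8 ≡ 9; y = λ·(4 - 9) - 6 ≡ 4. → (9, 4)

(9, 4)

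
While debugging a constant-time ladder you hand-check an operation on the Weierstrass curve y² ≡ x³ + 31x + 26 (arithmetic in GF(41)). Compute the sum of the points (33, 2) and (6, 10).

(4, 38)

(33, 2) + (6, 10). λ = (10 - 2)/(6 - 33) ≡ 8/14 mod 41. 14⁻¹ ≡ 3 (mod 41), so λ ≡ 24.
  x = λ² - 33 - 6 = 576 - 39 ≡ 4; y = λ·(33 - 4) - 2 ≡ 38. → (4, 38)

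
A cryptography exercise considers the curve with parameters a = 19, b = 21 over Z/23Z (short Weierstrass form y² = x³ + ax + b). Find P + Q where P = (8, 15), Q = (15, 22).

(8, 15) + (15, 22). λ = (22 - 15)/(15 - 8) ≡ 7/7 mod 23. 7⁻¹ ≡ 10 (mod 23) since 7·10 = 70 ≡ 1, so λ ≡ 1.
  x = λ² - 8 - 15 = 1 - 23 ≡ 1; y = λ·(8 - 1) - 15 ≡ 15. → (1, 15)

(1, 15)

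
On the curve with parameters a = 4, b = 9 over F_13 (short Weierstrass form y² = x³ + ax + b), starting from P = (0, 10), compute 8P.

Repeated addition: build up to 8P.
2P: tangent at (0, 10): λ = (3·0² + 4)/(2·10) ≡ 4/7. 7⁻¹ ≡ 2 (mod 13) since 7·2 = 14 ≡ 1, so λ ≡ 4·2 ≡ 8.
  x = λ² - 0 - 0 = 64 - 0 ≡ 12; y = λ·(0 - 12) - 10 ≡ 11. → (12, 11)
3P: (12, 11) + (0, 10). λ = (10 - 11)/(0 - 12) ≡ 12/1 mod 13. 1⁻¹ ≡ 1 (mod 13) since 1·1 = 1 ≡ 1, so λ ≡ 12.
  x = λ² - 12 - 0 = 144 - 12 ≡ 2; y = λ·(12 - 2) - 11 ≡ 5. → (2, 5)
4P: (2, 5) + (0, 10). λ = (10 - 5)/(0 - 2) ≡ 5/11 mod 13. 11⁻¹ ≡ 6 (mod 13), so λ ≡ 4.
  x = λ² - 2 - 0 = 16 - 2 ≡ 1; y = λ·(2 - 1) - 5 ≡ 12. → (1, 12)
5P: (1, 12) + (0, 10). λ = (10 - 12)/(0 - 1) ≡ 11/12 mod 13. 12⁻¹ ≡ 12 (mod 13), so λ ≡ 2.
  x = λ² - 1 - 0 = 4 - 1 ≡ 3; y = λ·(1 - 3) - 12 ≡ 10. → (3, 10)
6P: (3, 10) + (0, 10). λ = (10 - 10)/(0 - 3) ≡ 0/10 mod 13. 10⁻¹ ≡ 4 (mod 13) since 10·4 = 40 ≡ 1, so λ ≡ 0.
  x = λ² - 3 - 0 = 0 - 3 ≡ 10; y = λ·(3 - 10) - 10 ≡ 3. → (10, 3)
7P: (10, 3) + (0, 10). λ = (10 - 3)/(0 - 10) ≡ 7/3 mod 13. 3⁻¹ ≡ 9 (mod 13), so λ ≡ 11.
  x = λ² - 10 - 0 = 121 - 10 ≡ 7; y = λ·(10 - 7) - 3 ≡ 4. → (7, 4)
8P: (7, 4) + (0, 10). λ = (10 - 4)/(0 - 7) ≡ 6/6 mod 13. 6⁻¹ ≡ 11 (mod 13), so λ ≡ 1.
  x = λ² - 7 - 0 = 1 - 7 ≡ 7; y = λ·(7 - 7) - 4 ≡ 9. → (7, 9)

(7, 9)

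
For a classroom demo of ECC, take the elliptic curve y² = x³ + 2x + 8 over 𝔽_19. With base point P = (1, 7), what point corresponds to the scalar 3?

(7, 2)

Repeated addition: build up to 3P.
2P: tangent at (1, 7): λ = (3·1² + 2)/(2·7) ≡ 5/14. 14⁻¹ ≡ 15 (mod 19), so λ ≡ 5·15 ≡ 18.
  x = λ² - 1 - 1 = 324 - 2 ≡ 18; y = λ·(1 - 18) - 7 ≡ 10. → (18, 10)
3P: (18, 10) + (1, 7). λ = (7 - 10)/(1 - 18) ≡ 16/2 mod 19. 2⁻¹ ≡ 10 (mod 19), so λ ≡ 8.
  x = λ² - 18 - 1 = 64 - 19 ≡ 7; y = λ·(18 - 7) - 10 ≡ 2. → (7, 2)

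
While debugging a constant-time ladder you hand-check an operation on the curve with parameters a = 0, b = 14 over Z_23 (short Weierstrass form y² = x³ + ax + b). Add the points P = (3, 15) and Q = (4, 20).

(18, 2)

(3, 15) + (4, 20). λ = (20 - 15)/(4 - 3) ≡ 5/1 mod 23. 1⁻¹ ≡ 1 (mod 23) since 1·1 = 1 ≡ 1, so λ ≡ 5.
  x = λ² - 3 - 4 = 25 - 7 ≡ 18; y = λ·(3 - 18) - 15 ≡ 2. → (18, 2)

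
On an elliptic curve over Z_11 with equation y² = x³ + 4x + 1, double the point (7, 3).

(0, 10)

tangent at (7, 3): λ = (3·7² + 4)/(2·3) ≡ 8/6. 6⁻¹ ≡ 2 (mod 11), so λ ≡ 8·2 ≡ 5.
  x = λ² - 7 - 7 = 25 - 14 ≡ 0; y = λ·(7 - 0) - 3 ≡ 10. → (0, 10)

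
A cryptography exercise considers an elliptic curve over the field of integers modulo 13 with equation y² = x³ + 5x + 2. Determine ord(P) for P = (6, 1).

2P: tangent at (6, 1): λ = (3·6² + 5)/(2·1) ≡ 9/2. 2⁻¹ ≡ 7 (mod 13), so λ ≡ 9·7 ≡ 11.
  x = λ² - 6 - 6 = 121 - 12 ≡ 5; y = λ·(6 - 5) - 1 ≡ 10. → (5, 10)
3P: (5, 10) + (6, 1). λ = (1 - 10)/(6 - 5) ≡ 4/1 mod 13. 1⁻¹ ≡ 1 (mod 13), so λ ≡ 4.
  x = λ² - 5 - 6 = 16 - 11 ≡ 5; y = λ·(5 - 5) - 10 ≡ 3. → (5, 3)
4P: (5, 3) + (6, 1). λ = (1 - 3)/(6 - 5) ≡ 11/1 mod 13. 1⁻¹ ≡ 1 (mod 13), so λ ≡ 11.
  x = λ² - 5 - 6 = 121 - 11 ≡ 6; y = λ·(5 - 6) - 3 ≡ 12. → (6, 12)
5P: (6, 12) + (6, 1): same x and y₁ ≡ -y₂, so the sum is ∞.
5P = ∞, so the order is 5.

5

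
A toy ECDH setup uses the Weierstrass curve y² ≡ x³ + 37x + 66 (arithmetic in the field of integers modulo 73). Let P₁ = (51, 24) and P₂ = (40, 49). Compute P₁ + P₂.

(51, 24) + (40, 49). λ = (49 - 24)/(40 - 51) ≡ 25/62 mod 73. 62⁻¹ ≡ 53 (mod 73), so λ ≡ 11.
  x = λ² - 51 - 40 = 121 - 91 ≡ 30; y = λ·(51 - 30) - 24 ≡ 61. → (30, 61)

(30, 61)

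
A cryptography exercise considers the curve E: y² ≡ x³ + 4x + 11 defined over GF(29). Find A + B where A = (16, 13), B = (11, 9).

(16, 13) + (11, 9). λ = (9 - 13)/(11 - 16) ≡ 25/24 mod 29. 24⁻¹ ≡ 23 (mod 29), so λ ≡ 24.
  x = λ² - 16 - 11 = 576 - 27 ≡ 27; y = λ·(16 - 27) - 13 ≡ 13. → (27, 13)

(27, 13)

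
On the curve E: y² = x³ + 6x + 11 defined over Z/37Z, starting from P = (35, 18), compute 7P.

Double-and-add on 7 = (111)₂. Start with P = (35, 18) for the leading 1-bit.
double: tangent at (35, 18): λ = (3·35² + 6)/(2·18) ≡ 18/36. 36⁻¹ ≡ 36 (mod 37), so λ ≡ 18·36 ≡ 19.
  x = λ² - 35 - 35 = 361 - 70 ≡ 32; y = λ·(35 - 32) - 18 ≡ 2. → (32, 2)
add P: (32, 2) + (35, 18). λ = (18 - 2)/(35 - 32) ≡ 16/3 mod 37. 3⁻¹ ≡ 25 (mod 37) since 3·25 = 75 ≡ 1, so λ ≡ 30.
  x = λ² - 32 - 35 = 900 - 67 ≡ 19; y = λ·(32 - 19) - 2 ≡ 18. → (19, 18)
double: tangent at (19, 18): λ = (3·19² + 6)/(2·18) ≡ 16/36. 36⁻¹ ≡ 36 (mod 37), so λ ≡ 16·36 ≡ 21.
  x = λ² - 19 - 19 = 441 - 38 ≡ 33; y = λ·(19 - 33) - 18 ≡ 21. → (33, 21)
add P: (33, 21) + (35, 18). λ = (18 - 21)/(35 - 33) ≡ 34/2 mod 37. 2⁻¹ ≡ 19 (mod 37) since 2·19 = 38 ≡ 1, so λ ≡ 17.
  x = λ² - 33 - 35 = 289 - 68 ≡ 36; y = λ·(33 - 36) - 21 ≡ 2. → (36, 2)

(36, 2)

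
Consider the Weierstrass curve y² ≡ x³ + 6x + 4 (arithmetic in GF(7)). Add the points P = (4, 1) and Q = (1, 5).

(3, 0)

(4, 1) + (1, 5). λ = (5 - 1)/(1 - 4) ≡ 4/4 mod 7. 4⁻¹ ≡ 2 (mod 7), so λ ≡ 1.
  x = λ² - 4 - 1 = 1 - 5 ≡ 3; y = λ·(4 - 3) - 1 ≡ 0. → (3, 0)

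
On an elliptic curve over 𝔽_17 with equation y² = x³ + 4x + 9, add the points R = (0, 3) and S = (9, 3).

(8, 14)

(0, 3) + (9, 3). λ = (3 - 3)/(9 - 0) ≡ 0/9 mod 17. 9⁻¹ ≡ 2 (mod 17), so λ ≡ 0.
  x = λ² - 0 - 9 = 0 - 9 ≡ 8; y = λ·(0 - 8) - 3 ≡ 14. → (8, 14)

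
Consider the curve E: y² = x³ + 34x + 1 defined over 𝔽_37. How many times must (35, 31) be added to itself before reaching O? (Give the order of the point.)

2P: tangent at (35, 31): λ = (3·35² + 34)/(2·31) ≡ 9/25. 25⁻¹ ≡ 3 (mod 37) since 25·3 = 75 ≡ 1, so λ ≡ 9·3 ≡ 27.
  x = λ² - 35 - 35 = 729 - 70 ≡ 30; y = λ·(35 - 30) - 31 ≡ 30. → (30, 30)
3P: (30, 30) + (35, 31). λ = (31 - 30)/(35 - 30) ≡ 1/5 mod 37. 5⁻¹ ≡ 15 (mod 37), so λ ≡ 15.
  x = λ² - 30 - 35 = 225 - 65 ≡ 12; y = λ·(30 - 12) - 30 ≡ 18. → (12, 18)
4P: (12, 18) + (35, 31). λ = (31 - 18)/(35 - 12) ≡ 13/23 mod 37. 23⁻¹ ≡ 29 (mod 37), so λ ≡ 7.
  x = λ² - 12 - 35 = 49 - 47 ≡ 2; y = λ·(12 - 2) - 18 ≡ 15. → (2, 15)
5P: (2, 15) + (35, 31). λ = (31 - 15)/(35 - 2) ≡ 16/33 mod 37. 33⁻¹ ≡ 9 (mod 37) since 33·9 = 297 ≡ 1, so λ ≡ 33.
  x = λ² - 2 - 35 = 1089 - 37 ≡ 16; y = λ·(2 - 16) - 15 ≡ 4. → (16, 4)
6P: (16, 4) + (35, 31). λ = (31 - 4)/(35 - 16) ≡ 27/19 mod 37. 19⁻¹ ≡ 2 (mod 37) since 19·2 = 38 ≡ 1, so λ ≡ 17.
  x = λ² - 16 - 35 = 289 - 51 ≡ 16; y = λ·(16 - 16) - 4 ≡ 33. → (16, 33)
7P: (16, 33) + (35, 31). λ = (31 - 33)/(35 - 16) ≡ 35/19 mod 37. 19⁻¹ ≡ 2 (mod 37) since 19·2 = 38 ≡ 1, so λ ≡ 33.
  x = λ² - 16 - 35 = 1089 - 51 ≡ 2; y = λ·(16 - 2) - 33 ≡ 22. → (2, 22)
8P: (2, 22) + (35, 31). λ = (31 - 22)/(35 - 2) ≡ 9/33 mod 37. 33⁻¹ ≡ 9 (mod 37) since 33·9 = 297 ≡ 1, so λ ≡ 7.
  x = λ² - 2 - 35 = 49 - 37 ≡ 12; y = λ·(2 - 12) - 22 ≡ 19. → (12, 19)
9P: (12, 19) + (35, 31). λ = (31 - 19)/(35 - 12) ≡ 12/23 mod 37. 23⁻¹ ≡ 29 (mod 37), so λ ≡ 15.
  x = λ² - 12 - 35 = 225 - 47 ≡ 30; y = λ·(12 - 30) - 19 ≡ 7. → (30, 7)
10P: (30, 7) + (35, 31). λ = (31 - 7)/(35 - 30) ≡ 24/5 mod 37. 5⁻¹ ≡ 15 (mod 37) since 5·15 = 75 ≡ 1, so λ ≡ 27.
  x = λ² - 30 - 35 = 729 - 65 ≡ 35; y = λ·(30 - 35) - 7 ≡ 6. → (35, 6)
11P: (35, 6) + (35, 31): same x and y₁ ≡ -y₂, so the sum is O.
11P = O, so the order is 11.

11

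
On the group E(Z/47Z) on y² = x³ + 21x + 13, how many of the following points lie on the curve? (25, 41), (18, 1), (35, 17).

(25, 41): 41² ≡ 36, rhs ≡ 42 → off.
(18, 1): 1² ≡ 1, rhs ≡ 19 → off.
(35, 17): 17² ≡ 7, rhs ≡ 7 → on.

1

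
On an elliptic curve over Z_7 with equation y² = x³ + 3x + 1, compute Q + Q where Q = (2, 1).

(5, 1)

tangent at (2, 1): λ = (3·2² + 3)/(2·1) ≡ 1/2. 2⁻¹ ≡ 4 (mod 7), so λ ≡ 1·4 ≡ 4.
  x = λ² - 2 - 2 = 16 - 4 ≡ 5; y = λ·(2 - 5) - 1 ≡ 1. → (5, 1)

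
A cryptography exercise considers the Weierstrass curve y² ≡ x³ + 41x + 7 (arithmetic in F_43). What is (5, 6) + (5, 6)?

(7, 32)

tangent at (5, 6): λ = (3·5² + 41)/(2·6) ≡ 30/12. 12⁻¹ ≡ 18 (mod 43), so λ ≡ 30·18 ≡ 24.
  x = λ² - 5 - 5 = 576 - 10 ≡ 7; y = λ·(5 - 7) - 6 ≡ 32. → (7, 32)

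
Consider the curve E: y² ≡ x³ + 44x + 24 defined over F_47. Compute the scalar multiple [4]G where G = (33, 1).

Repeated addition: build up to 4G.
2G: tangent at (33, 1): λ = (3·33² + 44)/(2·1) ≡ 21/2. 2⁻¹ ≡ 24 (mod 47) since 2·24 = 48 ≡ 1, so λ ≡ 21·24 ≡ 34.
  x = λ² - 33 - 33 = 1156 - 66 ≡ 9; y = λ·(33 - 9) - 1 ≡ 16. → (9, 16)
3G: (9, 16) + (33, 1). λ = (1 - 16)/(33 - 9) ≡ 32/24 mod 47. 24⁻¹ ≡ 2 (mod 47), so λ ≡ 17.
  x = λ² - 9 - 33 = 289 - 42 ≡ 12; y = λ·(9 - 12) - 16 ≡ 27. → (12, 27)
4G: (12, 27) + (33, 1). λ = (1 - 27)/(33 - 12) ≡ 21/21 mod 47. 21⁻¹ ≡ 9 (mod 47), so λ ≡ 1.
  x = λ² - 12 - 33 = 1 - 45 ≡ 3; y = λ·(12 - 3) - 27 ≡ 29. → (3, 29)

(3, 29)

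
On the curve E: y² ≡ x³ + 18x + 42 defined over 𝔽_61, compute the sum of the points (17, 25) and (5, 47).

(0, 15)

(17, 25) + (5, 47). λ = (47 - 25)/(5 - 17) ≡ 22/49 mod 61. 49⁻¹ ≡ 5 (mod 61) since 49·5 = 245 ≡ 1, so λ ≡ 49.
  x = λ² - 17 - 5 = 2401 - 22 ≡ 0; y = λ·(17 - 0) - 25 ≡ 15. → (0, 15)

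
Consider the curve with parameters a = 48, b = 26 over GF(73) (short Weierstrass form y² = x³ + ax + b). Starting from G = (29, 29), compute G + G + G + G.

(31, 34)

Double-and-add on 4 = (100)₂. Start with G = (29, 29) for the leading 1-bit.
double: tangent at (29, 29): λ = (3·29² + 48)/(2·29) ≡ 16/58. 58⁻¹ ≡ 34 (mod 73) since 58·34 = 1972 ≡ 1, so λ ≡ 16·34 ≡ 33.
  x = λ² - 29 - 29 = 1089 - 58 ≡ 9; y = λ·(29 - 9) - 29 ≡ 47. → (9, 47)
double: tangent at (9, 47): λ = (3·9² + 48)/(2·47) ≡ 72/21. 21⁻¹ ≡ 7 (mod 73) since 21·7 = 147 ≡ 1, so λ ≡ 72·7 ≡ 66.
  x = λ² - 9 - 9 = 4356 - 18 ≡ 31; y = λ·(9 - 31) - 47 ≡ 34. → (31, 34)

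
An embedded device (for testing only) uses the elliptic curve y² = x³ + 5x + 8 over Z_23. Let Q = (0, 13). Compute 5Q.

(19, 19)

Double-and-add on 5 = (101)₂. Start with Q = (0, 13) for the leading 1-bit.
double: tangent at (0, 13): λ = (3·0² + 5)/(2·13) ≡ 5/3. 3⁻¹ ≡ 8 (mod 23), so λ ≡ 5·8 ≡ 17.
  x = λ² - 0 - 0 = 289 - 0 ≡ 13; y = λ·(0 - 13) - 13 ≡ 19. → (13, 19)
double: tangent at (13, 19): λ = (3·13² + 5)/(2·19) ≡ 6/15. 15⁻¹ ≡ 20 (mod 23), so λ ≡ 6·20 ≡ 5.
  x = λ² - 13 - 13 = 25 - 26 ≡ 22; y = λ·(13 - 22) - 19 ≡ 5. → (22, 5)
add Q: (22, 5) + (0, 13). λ = (13 - 5)/(0 - 22) ≡ 8/1 mod 23. 1⁻¹ ≡ 1 (mod 23) since 1·1 = 1 ≡ 1, so λ ≡ 8.
  x = λ² - 22 - 0 = 64 - 22 ≡ 19; y = λ·(22 - 19) - 5 ≡ 19. → (19, 19)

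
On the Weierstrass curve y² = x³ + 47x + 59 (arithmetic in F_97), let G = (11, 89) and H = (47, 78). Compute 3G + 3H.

First 3G:
Repeated addition: build up to 3G.
2G: tangent at (11, 89): λ = (3·11² + 47)/(2·89) ≡ 22/81. 81⁻¹ ≡ 6 (mod 97), so λ ≡ 22·6 ≡ 35.
  x = λ² - 11 - 11 = 1225 - 22 ≡ 39; y = λ·(11 - 39) - 89 ≡ 95. → (39, 95)
3G: (39, 95) + (11, 89). λ = (89 - 95)/(11 - 39) ≡ 91/69 mod 97. 69⁻¹ ≡ 45 (mod 97), so λ ≡ 21.
  x = λ² - 39 - 11 = 441 - 50 ≡ 3; y = λ·(39 - 3) - 95 ≡ 79. → (3, 79)
3G = (3, 79).
Next 3H:
Repeated addition: build up to 3H.
2H: tangent at (47, 78): λ = (3·47² + 47)/(2·78) ≡ 78/59. 59⁻¹ ≡ 74 (mod 97) since 59·74 = 4366 ≡ 1, so λ ≡ 78·74 ≡ 49.
  x = λ² - 47 - 47 = 2401 - 94 ≡ 76; y = λ·(47 - 76) - 78 ≡ 53. → (76, 53)
3H: (76, 53) + (47, 78). λ = (78 - 53)/(47 - 76) ≡ 25/68 mod 97. 68⁻¹ ≡ 10 (mod 97) since 68·10 = 680 ≡ 1, so λ ≡ 56.
  x = λ² - 76 - 47 = 3136 - 123 ≡ 6; y = λ·(76 - 6) - 53 ≡ 84. → (6, 84)
3H = (6, 84).
Finally 3G + 3H:
(3, 79) + (6, 84). λ = (84 - 79)/(6 - 3) ≡ 5/3 mod 97. 3⁻¹ ≡ 65 (mod 97), so λ ≡ 34.
  x = λ² - 3 - 6 = 1156 - 9 ≡ 80; y = λ·(3 - 80) - 79 ≡ 19. → (80, 19)

(80, 19)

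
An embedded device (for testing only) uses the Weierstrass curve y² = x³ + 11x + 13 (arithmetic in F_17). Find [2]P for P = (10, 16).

(16, 16)

tangent at (10, 16): λ = (3·10² + 11)/(2·16) ≡ 5/15. 15⁻¹ ≡ 8 (mod 17) since 15·8 = 120 ≡ 1, so λ ≡ 5·8 ≡ 6.
  x = λ² - 10 - 10 = 36 - 20 ≡ 16; y = λ·(10 - 16) - 16 ≡ 16. → (16, 16)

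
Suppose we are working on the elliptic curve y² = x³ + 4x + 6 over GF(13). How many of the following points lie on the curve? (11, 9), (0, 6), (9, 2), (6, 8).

3

(11, 9): 9² ≡ 3, rhs ≡ 3 → on.
(0, 6): 6² ≡ 10, rhs ≡ 6 → off.
(9, 2): 2² ≡ 4, rhs ≡ 4 → on.
(6, 8): 8² ≡ 12, rhs ≡ 12 → on.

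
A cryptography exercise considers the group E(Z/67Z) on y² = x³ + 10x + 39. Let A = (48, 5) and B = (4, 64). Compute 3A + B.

(3, 30)

First 3A:
Repeated addition: build up to 3A.
2A: tangent at (48, 5): λ = (3·48² + 10)/(2·5) ≡ 21/10. 10⁻¹ ≡ 47 (mod 67) since 10·47 = 470 ≡ 1, so λ ≡ 21·47 ≡ 49.
  x = λ² - 48 - 48 = 2401 - 96 ≡ 27; y = λ·(48 - 27) - 5 ≡ 19. → (27, 19)
3A: (27, 19) + (48, 5). λ = (5 - 19)/(48 - 27) ≡ 53/21 mod 67. 21⁻¹ ≡ 16 (mod 67), so λ ≡ 44.
  x = λ² - 27 - 48 = 1936 - 75 ≡ 52; y = λ·(27 - 52) - 19 ≡ 20. → (52, 20)
3A = (52, 20).
Finally 3A + B:
(52, 20) + (4, 64). λ = (64 - 20)/(4 - 52) ≡ 44/19 mod 67. 19⁻¹ ≡ 60 (mod 67) since 19·60 = 1140 ≡ 1, so λ ≡ 27.
  x = λ² - 52 - 4 = 729 - 56 ≡ 3; y = λ·(52 - 3) - 20 ≡ 30. → (3, 30)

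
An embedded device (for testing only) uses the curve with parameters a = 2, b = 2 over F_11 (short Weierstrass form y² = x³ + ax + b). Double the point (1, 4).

(2, 5)

tangent at (1, 4): λ = (3·1² + 2)/(2·4) ≡ 5/8. 8⁻¹ ≡ 7 (mod 11), so λ ≡ 5·7 ≡ 2.
  x = λ² - 1 - 1 = 4 - 2 ≡ 2; y = λ·(1 - 2) - 4 ≡ 5. → (2, 5)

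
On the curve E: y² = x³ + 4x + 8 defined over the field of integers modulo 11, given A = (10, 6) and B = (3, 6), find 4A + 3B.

First 4A:
Double-and-add on 4 = (100)₂. Start with A = (10, 6) for the leading 1-bit.
double: tangent at (10, 6): λ = (3·10² + 4)/(2·6) ≡ 7/1. 1⁻¹ ≡ 1 (mod 11) since 1·1 = 1 ≡ 1, so λ ≡ 7·1 ≡ 7.
  x = λ² - 10 - 10 = 49 - 20 ≡ 7; y = λ·(10 - 7) - 6 ≡ 4. → (7, 4)
double: tangent at (7, 4): λ = (3·7² + 4)/(2·4) ≡ 8/8. 8⁻¹ ≡ 7 (mod 11), so λ ≡ 8·7 ≡ 1.
  x = λ² - 7 - 7 = 1 - 14 ≡ 9; y = λ·(7 - 9) - 4 ≡ 5. → (9, 5)
4A = (9, 5).
Next 3B:
Repeated addition: build up to 3B.
2B: tangent at (3, 6): λ = (3·3² + 4)/(2·6) ≡ 9/1. 1⁻¹ ≡ 1 (mod 11) since 1·1 = 1 ≡ 1, so λ ≡ 9·1 ≡ 9.
  x = λ² - 3 - 3 = 81 - 6 ≡ 9; y = λ·(3 - 9) - 6 ≡ 6. → (9, 6)
3B: (9, 6) + (3, 6). λ = (6 - 6)/(3 - 9) ≡ 0/5 mod 11. 5⁻¹ ≡ 9 (mod 11), so λ ≡ 0.
  x = λ² - 9 - 3 = 0 - 12 ≡ 10; y = λ·(9 - 10) - 6 ≡ 5. → (10, 5)
3B = (10, 5).
Finally 4A + 3B:
(9, 5) + (10, 5). λ = (5 - 5)/(10 - 9) ≡ 0/1 mod 11. 1⁻¹ ≡ 1 (mod 11), so λ ≡ 0.
  x = λ² - 9 - 10 = 0 - 19 ≡ 3; y = λ·(9 - 3) - 5 ≡ 6. → (3, 6)

(3, 6)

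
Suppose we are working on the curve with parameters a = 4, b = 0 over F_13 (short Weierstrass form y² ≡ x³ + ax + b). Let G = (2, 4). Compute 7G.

Double-and-add on 7 = (111)₂. Start with G = (2, 4) for the leading 1-bit.
double: tangent at (2, 4): λ = (3·2² + 4)/(2·4) ≡ 3/8. 8⁻¹ ≡ 5 (mod 13), so λ ≡ 3·5 ≡ 2.
  x = λ² - 2 - 2 = 4 - 4 ≡ 0; y = λ·(2 - 0) - 4 ≡ 0. → (0, 0)
add G: (0, 0) + (2, 4). λ = (4 - 0)/(2 - 0) ≡ 4/2 mod 13. 2⁻¹ ≡ 7 (mod 13), so λ ≡ 2.
  x = λ² - 0 - 2 = 4 - 2 ≡ 2; y = λ·(0 - 2) - 0 ≡ 9. → (2, 9)
double: tangent at (2, 9): λ = (3·2² + 4)/(2·9) ≡ 3/5. 5⁻¹ ≡ 8 (mod 13), so λ ≡ 3·8 ≡ 11.
  x = λ² - 2 - 2 = 121 - 4 ≡ 0; y = λ·(2 - 0) - 9 ≡ 0. → (0, 0)
add G: (0, 0) + (2, 4). λ = (4 - 0)/(2 - 0) ≡ 4/2 mod 13. 2⁻¹ ≡ 7 (mod 13) since 2·7 = 14 ≡ 1, so λ ≡ 2.
  x = λ² - 0 - 2 = 4 - 2 ≡ 2; y = λ·(0 - 2) - 0 ≡ 9. → (2, 9)

(2, 9)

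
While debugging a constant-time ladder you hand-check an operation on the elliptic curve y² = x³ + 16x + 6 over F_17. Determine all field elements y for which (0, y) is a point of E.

x³ + 16x + 6 = 6 ≡ 6 (mod 17).
6 is a non-residue mod 17; no y exists.

none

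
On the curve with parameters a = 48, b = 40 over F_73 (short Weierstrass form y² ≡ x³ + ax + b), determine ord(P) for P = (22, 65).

2P: tangent at (22, 65): λ = (3·22² + 48)/(2·65) ≡ 40/57. 57⁻¹ ≡ 41 (mod 73) since 57·41 = 2337 ≡ 1, so λ ≡ 40·41 ≡ 34.
  x = λ² - 22 - 22 = 1156 - 44 ≡ 17; y = λ·(22 - 17) - 65 ≡ 32. → (17, 32)
3P: (17, 32) + (22, 65). λ = (65 - 32)/(22 - 17) ≡ 33/5 mod 73. 5⁻¹ ≡ 44 (mod 73), so λ ≡ 65.
  x = λ² - 17 - 22 = 4225 - 39 ≡ 25; y = λ·(17 - 25) - 32 ≡ 32. → (25, 32)
4P: (25, 32) + (22, 65). λ = (65 - 32)/(22 - 25) ≡ 33/70 mod 73. 70⁻¹ ≡ 24 (mod 73) since 70·24 = 1680 ≡ 1, so λ ≡ 62.
  x = λ² - 25 - 22 = 3844 - 47 ≡ 1; y = λ·(25 - 1) - 32 ≡ 69. → (1, 69)
5P: (1, 69) + (22, 65). λ = (65 - 69)/(22 - 1) ≡ 69/21 mod 73. 21⁻¹ ≡ 7 (mod 73), so λ ≡ 45.
  x = λ² - 1 - 22 = 2025 - 23 ≡ 31; y = λ·(1 - 31) - 69 ≡ 41. → (31, 41)
6P: (31, 41) + (22, 65). λ = (65 - 41)/(22 - 31) ≡ 24/64 mod 73. 64⁻¹ ≡ 8 (mod 73) since 64·8 = 512 ≡ 1, so λ ≡ 46.
  x = λ² - 31 - 22 = 2116 - 53 ≡ 19; y = λ·(31 - 19) - 41 ≡ 0. → (19, 0)
7P: (19, 0) + (22, 65). λ = (65 - 0)/(22 - 19) ≡ 65/3 mod 73. 3⁻¹ ≡ 49 (mod 73) since 3·49 = 147 ≡ 1, so λ ≡ 46.
  x = λ² - 19 - 22 = 2116 - 41 ≡ 31; y = λ·(19 - 31) - 0 ≡ 32. → (31, 32)
8P: (31, 32) + (22, 65). λ = (65 - 32)/(22 - 31) ≡ 33/64 mod 73. 64⁻¹ ≡ 8 (mod 73), so λ ≡ 45.
  x = λ² - 31 - 22 = 2025 - 53 ≡ 1; y = λ·(31 - 1) - 32 ≡ 4. → (1, 4)
9P: (1, 4) + (22, 65). λ = (65 - 4)/(22 - 1) ≡ 61/21 mod 73. 21⁻¹ ≡ 7 (mod 73) since 21·7 = 147 ≡ 1, so λ ≡ 62.
  x = λ² - 1 - 22 = 3844 - 23 ≡ 25; y = λ·(1 - 25) - 4 ≡ 41. → (25, 41)
10P: (25, 41) + (22, 65). λ = (65 - 41)/(22 - 25) ≡ 24/70 mod 73. 70⁻¹ ≡ 24 (mod 73) since 70·24 = 1680 ≡ 1, so λ ≡ 65.
  x = λ² - 25 - 22 = 4225 - 47 ≡ 17; y = λ·(25 - 17) - 41 ≡ 41. → (17, 41)
11P: (17, 41) + (22, 65). λ = (65 - 41)/(22 - 17) ≡ 24/5 mod 73. 5⁻¹ ≡ 44 (mod 73), so λ ≡ 34.
  x = λ² - 17 - 22 = 1156 - 39 ≡ 22; y = λ·(17 - 22) - 41 ≡ 8. → (22, 8)
12P: (22, 8) + (22, 65): same x and y₁ ≡ -y₂, so the sum is 𝒪.
12P = 𝒪, so the order is 12.

12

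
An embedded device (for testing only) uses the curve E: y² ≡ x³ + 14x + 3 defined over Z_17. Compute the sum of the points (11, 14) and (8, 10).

(11, 14) + (8, 10). λ = (10 - 14)/(8 - 11) ≡ 13/14 mod 17. 14⁻¹ ≡ 11 (mod 17) since 14·11 = 154 ≡ 1, so λ ≡ 7.
  x = λ² - 11 - 8 = 49 - 19 ≡ 13; y = λ·(11 - 13) - 14 ≡ 6. → (13, 6)

(13, 6)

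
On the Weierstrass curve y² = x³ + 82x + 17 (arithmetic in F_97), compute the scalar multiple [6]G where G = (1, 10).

(27, 63)

Repeated addition: build up to 6G.
2G: tangent at (1, 10): λ = (3·1² + 82)/(2·10) ≡ 85/20. 20⁻¹ ≡ 34 (mod 97) since 20·34 = 680 ≡ 1, so λ ≡ 85·34 ≡ 77.
  x = λ² - 1 - 1 = 5929 - 2 ≡ 10; y = λ·(1 - 10) - 10 ≡ 73. → (10, 73)
3G: (10, 73) + (1, 10). λ = (10 - 73)/(1 - 10) ≡ 34/88 mod 97. 88⁻¹ ≡ 43 (mod 97), so λ ≡ 7.
  x = λ² - 10 - 1 = 49 - 11 ≡ 38; y = λ·(10 - 38) - 73 ≡ 22. → (38, 22)
4G: (38, 22) + (1, 10). λ = (10 - 22)/(1 - 38) ≡ 85/60 mod 97. 60⁻¹ ≡ 76 (mod 97), so λ ≡ 58.
  x = λ² - 38 - 1 = 3364 - 39 ≡ 27; y = λ·(38 - 27) - 22 ≡ 34. → (27, 34)
5G: (27, 34) + (1, 10). λ = (10 - 34)/(1 - 27) ≡ 73/71 mod 97. 71⁻¹ ≡ 41 (mod 97), so λ ≡ 83.
  x = λ² - 27 - 1 = 6889 - 28 ≡ 71; y = λ·(27 - 71) - 34 ≡ 0. → (71, 0)
6G: (71, 0) + (1, 10). λ = (10 - 0)/(1 - 71) ≡ 10/27 mod 97. 27⁻¹ ≡ 18 (mod 97), so λ ≡ 83.
  x = λ² - 71 - 1 = 6889 - 72 ≡ 27; y = λ·(71 - 27) - 0 ≡ 63. → (27, 63)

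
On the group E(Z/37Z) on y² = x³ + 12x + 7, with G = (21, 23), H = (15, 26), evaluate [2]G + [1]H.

(3, 12)

First 2G:
Repeated addition: build up to 2G.
2G: tangent at (21, 23): λ = (3·21² + 12)/(2·23) ≡ 3/9. 9⁻¹ ≡ 33 (mod 37), so λ ≡ 3·33 ≡ 25.
  x = λ² - 21 - 21 = 625 - 42 ≡ 28; y = λ·(21 - 28) - 23 ≡ 24. → (28, 24)
2G = (28, 24).
Finally 2G + H:
(28, 24) + (15, 26). λ = (26 - 24)/(15 - 28) ≡ 2/24 mod 37. 24⁻¹ ≡ 17 (mod 37), so λ ≡ 34.
  x = λ² - 28 - 15 = 1156 - 43 ≡ 3; y = λ·(28 - 3) - 24 ≡ 12. → (3, 12)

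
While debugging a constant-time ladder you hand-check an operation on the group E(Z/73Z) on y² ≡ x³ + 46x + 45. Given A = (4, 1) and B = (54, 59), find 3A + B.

First 3A:
Repeated addition: build up to 3A.
2A: tangent at (4, 1): λ = (3·4² + 46)/(2·1) ≡ 21/2. 2⁻¹ ≡ 37 (mod 73), so λ ≡ 21·37 ≡ 47.
  x = λ² - 4 - 4 = 2209 - 8 ≡ 11; y = λ·(4 - 11) - 1 ≡ 35. → (11, 35)
3A: (11, 35) + (4, 1). λ = (1 - 35)/(4 - 11) ≡ 39/66 mod 73. 66⁻¹ ≡ 52 (mod 73), so λ ≡ 57.
  x = λ² - 11 - 4 = 3249 - 15 ≡ 22; y = λ·(11 - 22) - 35 ≡ 68. → (22, 68)
3A = (22, 68).
Finally 3A + B:
(22, 68) + (54, 59). λ = (59 - 68)/(54 - 22) ≡ 64/32 mod 73. 32⁻¹ ≡ 16 (mod 73) since 32·16 = 512 ≡ 1, so λ ≡ 2.
  x = λ² - 22 - 54 = 4 - 76 ≡ 1; y = λ·(22 - 1) - 68 ≡ 47. → (1, 47)

(1, 47)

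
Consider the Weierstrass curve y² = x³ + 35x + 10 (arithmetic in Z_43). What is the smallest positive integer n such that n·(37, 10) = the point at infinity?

2P: tangent at (37, 10): λ = (3·37² + 35)/(2·10) ≡ 14/20. 20⁻¹ ≡ 28 (mod 43) since 20·28 = 560 ≡ 1, so λ ≡ 14·28 ≡ 5.
  x = λ² - 37 - 37 = 25 - 74 ≡ 37; y = λ·(37 - 37) - 10 ≡ 33. → (37, 33)
3P: (37, 33) + (37, 10): same x and y₁ ≡ -y₂, so the sum is the point at infinity.
3P = the point at infinity, so the order is 3.

3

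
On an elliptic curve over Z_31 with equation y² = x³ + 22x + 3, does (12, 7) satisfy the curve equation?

y² = 7² ≡ 18; x³ + 22x + 3 = 1995 ≡ 11 (mod 31). 18 ≠ 11.

no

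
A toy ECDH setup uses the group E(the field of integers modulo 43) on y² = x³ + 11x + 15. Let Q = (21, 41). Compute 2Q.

tangent at (21, 41): λ = (3·21² + 11)/(2·41) ≡ 1/39. 39⁻¹ ≡ 32 (mod 43), so λ ≡ 1·32 ≡ 32.
  x = λ² - 21 - 21 = 1024 - 42 ≡ 36; y = λ·(21 - 36) - 41 ≡ 38. → (36, 38)

(36, 38)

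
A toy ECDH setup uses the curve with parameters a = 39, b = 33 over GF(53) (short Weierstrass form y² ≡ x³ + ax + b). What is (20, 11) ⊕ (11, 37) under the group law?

(31, 9)

(20, 11) + (11, 37). λ = (37 - 11)/(11 - 20) ≡ 26/44 mod 53. 44⁻¹ ≡ 47 (mod 53), so λ ≡ 3.
  x = λ² - 20 - 11 = 9 - 31 ≡ 31; y = λ·(20 - 31) - 11 ≡ 9. → (31, 9)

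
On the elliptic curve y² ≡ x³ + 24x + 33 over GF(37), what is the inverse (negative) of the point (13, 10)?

-(13, 10) = (13, -10 mod 37) = (13, 27).

(13, 27)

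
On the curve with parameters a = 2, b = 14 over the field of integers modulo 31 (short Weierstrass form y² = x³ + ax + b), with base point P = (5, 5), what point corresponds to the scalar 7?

(13, 6)

Double-and-add on 7 = (111)₂. Start with P = (5, 5) for the leading 1-bit.
double: tangent at (5, 5): λ = (3·5² + 2)/(2·5) ≡ 15/10. 10⁻¹ ≡ 28 (mod 31) since 10·28 = 280 ≡ 1, so λ ≡ 15·28 ≡ 17.
  x = λ² - 5 - 5 = 289 - 10 ≡ 0; y = λ·(5 - 0) - 5 ≡ 18. → (0, 18)
add P: (0, 18) + (5, 5). λ = (5 - 18)/(5 - 0) ≡ 18/5 mod 31. 5⁻¹ ≡ 25 (mod 31) since 5·25 = 125 ≡ 1, so λ ≡ 16.
  x = λ² - 0 - 5 = 256 - 5 ≡ 3; y = λ·(0 - 3) - 18 ≡ 27. → (3, 27)
double: tangent at (3, 27): λ = (3·3² + 2)/(2·27) ≡ 29/23. 23⁻¹ ≡ 27 (mod 31) since 23·27 = 621 ≡ 1, so λ ≡ 29·27 ≡ 8.
  x = λ² - 3 - 3 = 64 - 6 ≡ 27; y = λ·(3 - 27) - 27 ≡ 29. → (27, 29)
add P: (27, 29) + (5, 5). λ = (5 - 29)/(5 - 27) ≡ 7/9 mod 31. 9⁻¹ ≡ 7 (mod 31) since 9·7 = 63 ≡ 1, so λ ≡ 18.
  x = λ² - 27 - 5 = 324 - 32 ≡ 13; y = λ·(27 - 13) - 29 ≡ 6. → (13, 6)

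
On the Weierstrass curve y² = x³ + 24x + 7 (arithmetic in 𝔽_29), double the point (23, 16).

tangent at (23, 16): λ = (3·23² + 24)/(2·16) ≡ 16/3. 3⁻¹ ≡ 10 (mod 29), so λ ≡ 16·10 ≡ 15.
  x = λ² - 23 - 23 = 225 - 46 ≡ 5; y = λ·(23 - 5) - 16 ≡ 22. → (5, 22)

(5, 22)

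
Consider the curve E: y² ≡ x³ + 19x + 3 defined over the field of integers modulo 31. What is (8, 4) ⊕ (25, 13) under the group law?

(3, 26)

(8, 4) + (25, 13). λ = (13 - 4)/(25 - 8) ≡ 9/17 mod 31. 17⁻¹ ≡ 11 (mod 31) since 17·11 = 187 ≡ 1, so λ ≡ 6.
  x = λ² - 8 - 25 = 36 - 33 ≡ 3; y = λ·(8 - 3) - 4 ≡ 26. → (3, 26)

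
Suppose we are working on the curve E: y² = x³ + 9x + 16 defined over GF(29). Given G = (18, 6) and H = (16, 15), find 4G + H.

First 4G:
Repeated addition: build up to 4G.
2G: tangent at (18, 6): λ = (3·18² + 9)/(2·6) ≡ 24/12. 12⁻¹ ≡ 17 (mod 29) since 12·17 = 204 ≡ 1, so λ ≡ 24·17 ≡ 2.
  x = λ² - 18 - 18 = 4 - 36 ≡ 26; y = λ·(18 - 26) - 6 ≡ 7. → (26, 7)
3G: (26, 7) + (18, 6). λ = (6 - 7)/(18 - 26) ≡ 28/21 mod 29. 21⁻¹ ≡ 18 (mod 29), so λ ≡ 11.
  x = λ² - 26 - 18 = 121 - 44 ≡ 19; y = λ·(26 - 19) - 7 ≡ 12. → (19, 12)
4G: (19, 12) + (18, 6). λ = (6 - 12)/(18 - 19) ≡ 23/28 mod 29. 28⁻¹ ≡ 28 (mod 29) since 28·28 = 784 ≡ 1, so λ ≡ 6.
  x = λ² - 19 - 18 = 36 - 37 ≡ 28; y = λ·(19 - 28) - 12 ≡ 21. → (28, 21)
4G = (28, 21).
Finally 4G + H:
(28, 21) + (16, 15). λ = (15 - 21)/(16 - 28) ≡ 23/17 mod 29. 17⁻¹ ≡ 12 (mod 29) since 17·12 = 204 ≡ 1, so λ ≡ 15.
  x = λ² - 28 - 16 = 225 - 44 ≡ 7; y = λ·(28 - 7) - 21 ≡ 4. → (7, 4)

(7, 4)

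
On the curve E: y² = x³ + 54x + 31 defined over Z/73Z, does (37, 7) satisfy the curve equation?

yes

y² = 7² ≡ 49; x³ + 54x + 31 = 52682 ≡ 49 (mod 73). 49 = 49.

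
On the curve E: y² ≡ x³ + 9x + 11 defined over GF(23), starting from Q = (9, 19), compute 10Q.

Repeated addition: build up to 10Q.
2Q: tangent at (9, 19): λ = (3·9² + 9)/(2·19) ≡ 22/15. 15⁻¹ ≡ 20 (mod 23), so λ ≡ 22·20 ≡ 3.
  x = λ² - 9 - 9 = 9 - 18 ≡ 14; y = λ·(9 - 14) - 19 ≡ 12. → (14, 12)
3Q: (14, 12) + (9, 19). λ = (19 - 12)/(9 - 14) ≡ 7/18 mod 23. 18⁻¹ ≡ 9 (mod 23) since 18·9 = 162 ≡ 1, so λ ≡ 17.
  x = λ² - 14 - 9 = 289 - 23 ≡ 13; y = λ·(14 - 13) - 12 ≡ 5. → (13, 5)
4Q: (13, 5) + (9, 19). λ = (19 - 5)/(9 - 13) ≡ 14/19 mod 23. 19⁻¹ ≡ 17 (mod 23), so λ ≡ 8.
  x = λ² - 13 - 9 = 64 - 22 ≡ 19; y = λ·(13 - 19) - 5 ≡ 16. → (19, 16)
5Q: (19, 16) + (9, 19). λ = (19 - 16)/(9 - 19) ≡ 3/13 mod 23. 13⁻¹ ≡ 16 (mod 23), so λ ≡ 2.
  x = λ² - 19 - 9 = 4 - 28 ≡ 22; y = λ·(19 - 22) - 16 ≡ 1. → (22, 1)
6Q: (22, 1) + (9, 19). λ = (19 - 1)/(9 - 22) ≡ 18/10 mod 23. 10⁻¹ ≡ 7 (mod 23) since 10·7 = 70 ≡ 1, so λ ≡ 11.
  x = λ² - 22 - 9 = 121 - 31 ≡ 21; y = λ·(22 - 21) - 1 ≡ 10. → (21, 10)
7Q: (21, 10) + (9, 19). λ = (19 - 10)/(9 - 21) ≡ 9/11 mod 23. 11⁻¹ ≡ 21 (mod 23) since 11·21 = 231 ≡ 1, so λ ≡ 5.
  x = λ² - 21 - 9 = 25 - 30 ≡ 18; y = λ·(21 - 18) - 10 ≡ 5. → (18, 5)
8Q: (18, 5) + (9, 19). λ = (19 - 5)/(9 - 18) ≡ 14/14 mod 23. 14⁻¹ ≡ 5 (mod 23), so λ ≡ 1.
  x = λ² - 18 - 9 = 1 - 27 ≡ 20; y = λ·(18 - 20) - 5 ≡ 16. → (20, 16)
9Q: (20, 16) + (9, 19). λ = (19 - 16)/(9 - 20) ≡ 3/12 mod 23. 12⁻¹ ≡ 2 (mod 23) since 12·2 = 24 ≡ 1, so λ ≡ 6.
  x = λ² - 20 - 9 = 36 - 29 ≡ 7; y = λ·(20 - 7) - 16 ≡ 16. → (7, 16)
10Q: (7, 16) + (9, 19). λ = (19 - 16)/(9 - 7) ≡ 3/2 mod 23. 2⁻¹ ≡ 12 (mod 23), so λ ≡ 13.
  x = λ² - 7 - 9 = 169 - 16 ≡ 15; y = λ·(7 - 15) - 16 ≡ 18. → (15, 18)

(15, 18)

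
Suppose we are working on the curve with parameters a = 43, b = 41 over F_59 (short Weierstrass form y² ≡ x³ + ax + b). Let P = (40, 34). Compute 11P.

Repeated addition: build up to 11P.
2P: tangent at (40, 34): λ = (3·40² + 43)/(2·34) ≡ 5/9. 9⁻¹ ≡ 46 (mod 59), so λ ≡ 5·46 ≡ 53.
  x = λ² - 40 - 40 = 2809 - 80 ≡ 15; y = λ·(40 - 15) - 34 ≡ 52. → (15, 52)
3P: (15, 52) + (40, 34). λ = (34 - 52)/(40 - 15) ≡ 41/25 mod 59. 25⁻¹ ≡ 26 (mod 59) since 25·26 = 650 ≡ 1, so λ ≡ 4.
  x = λ² - 15 - 40 = 16 - 55 ≡ 20; y = λ·(15 - 20) - 52 ≡ 46. → (20, 46)
4P: (20, 46) + (40, 34). λ = (34 - 46)/(40 - 20) ≡ 47/20 mod 59. 20⁻¹ ≡ 3 (mod 59) since 20·3 = 60 ≡ 1, so λ ≡ 23.
  x = λ² - 20 - 40 = 529 - 60 ≡ 56; y = λ·(20 - 56) - 46 ≡ 11. → (56, 11)
5P: (56, 11) + (40, 34). λ = (34 - 11)/(40 - 56) ≡ 23/43 mod 59. 43⁻¹ ≡ 11 (mod 59), so λ ≡ 17.
  x = λ² - 56 - 40 = 289 - 96 ≡ 16; y = λ·(56 - 16) - 11 ≡ 20. → (16, 20)
6P: (16, 20) + (40, 34). λ = (34 - 20)/(40 - 16) ≡ 14/24 mod 59. 24⁻¹ ≡ 32 (mod 59), so λ ≡ 35.
  x = λ² - 16 - 40 = 1225 - 56 ≡ 48; y = λ·(16 - 48) - 20 ≡ 40. → (48, 40)
7P: (48, 40) + (40, 34). λ = (34 - 40)/(40 - 48) ≡ 53/51 mod 59. 51⁻¹ ≡ 22 (mod 59) since 51·22 = 1122 ≡ 1, so λ ≡ 45.
  x = λ² - 48 - 40 = 2025 - 88 ≡ 49; y = λ·(48 - 49) - 40 ≡ 33. → (49, 33)
8P: (49, 33) + (40, 34). λ = (34 - 33)/(40 - 49) ≡ 1/50 mod 59. 50⁻¹ ≡ 13 (mod 59), so λ ≡ 13.
  x = λ² - 49 - 40 = 169 - 89 ≡ 21; y = λ·(49 - 21) - 33 ≡ 36. → (21, 36)
9P: (21, 36) + (40, 34). λ = (34 - 36)/(40 - 21) ≡ 57/19 mod 59. 19⁻¹ ≡ 28 (mod 59) since 19·28 = 532 ≡ 1, so λ ≡ 3.
  x = λ² - 21 - 40 = 9 - 61 ≡ 7; y = λ·(21 - 7) - 36 ≡ 6. → (7, 6)
10P: (7, 6) + (40, 34). λ = (34 - 6)/(40 - 7) ≡ 28/33 mod 59. 33⁻¹ ≡ 34 (mod 59) since 33·34 = 1122 ≡ 1, so λ ≡ 8.
  x = λ² - 7 - 40 = 64 - 47 ≡ 17; y = λ·(7 - 17) - 6 ≡ 32. → (17, 32)
11P: (17, 32) + (40, 34). λ = (34 - 32)/(40 - 17) ≡ 2/23 mod 59. 23⁻¹ ≡ 18 (mod 59), so λ ≡ 36.
  x = λ² - 17 - 40 = 1296 - 57 ≡ 0; y = λ·(17 - 0) - 32 ≡ 49. → (0, 49)

(0, 49)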